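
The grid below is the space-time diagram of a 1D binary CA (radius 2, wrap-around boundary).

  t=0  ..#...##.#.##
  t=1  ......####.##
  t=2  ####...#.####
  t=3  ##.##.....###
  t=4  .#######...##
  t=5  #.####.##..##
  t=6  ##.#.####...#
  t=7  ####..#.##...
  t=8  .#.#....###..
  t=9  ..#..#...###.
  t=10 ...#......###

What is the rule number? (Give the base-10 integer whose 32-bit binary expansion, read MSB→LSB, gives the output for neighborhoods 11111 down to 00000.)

3177313857

  nb #####: next=#  (t=2,i=0, bit31=1)
  nb ####.: next=.  (t=1,i=8, bit30=0)
  nb ###.#: next=#  (t=1,i=9, bit29=1)
  nb ###..: next=#  (t=2,i=3, bit28=1)
  nb ##.##: next=#  (t=1,i=10, bit27=1)
  nb ##.#.: next=#  (t=0,i=8, bit26=1)
  nb ##..#: next=.  (t=0,i=0, bit25=0)
  nb ##...: next=#  (t=1,i=0, bit24=1)
  nb #.###: next=.  (t=2,i=9, bit23=0)
  nb #.##.: next=#  (t=0,i=11, bit22=1)
  nb #.#.#: next=#  (t=0,i=9, bit21=1)
  nb #.#..: next=.  (t=8,i=3, bit20=0)
  nb #..##: next=.  (t=5,i=10, bit19=0)
  nb #..#.: next=.  (t=0,i=1, bit18=0)
  nb #...#: next=.  (t=0,i=4, bit17=0)
  nb #....: next=#  (t=1,i=1, bit16=1)
  nb .####: next=#  (t=1,i=7, bit15=1)
  nb .###.: next=#  (t=5,i=12, bit14=1)
  nb .##.#: next=#  (t=0,i=7, bit13=1)
  nb .##..: next=#  (t=0,i=12, bit12=1)
  nb .#.##: next=.  (t=0,i=10, bit11=0)
  nb .#.#.: next=#  (t=8,i=2, bit10=1)
  nb .#..#: next=#  (t=9,i=3, bit9=1)
  nb .#...: next=.  (t=0,i=3, bit8=0)
  nb ..###: next=.  (t=1,i=6, bit7=0)
  nb ..##.: next=#  (t=0,i=6, bit6=1)
  nb ..#.#: next=.  (t=2,i=7, bit5=0)
  nb ..#..: next=.  (t=0,i=2, bit4=0)
  nb ...##: next=.  (t=0,i=5, bit3=0)
  nb ...#.: next=.  (t=2,i=6, bit2=0)
  nb ....#: next=.  (t=1,i=4, bit1=0)
  nb .....: next=#  (t=1,i=2, bit0=1)
  bits 10111101011000011111011001000001 = 3177313857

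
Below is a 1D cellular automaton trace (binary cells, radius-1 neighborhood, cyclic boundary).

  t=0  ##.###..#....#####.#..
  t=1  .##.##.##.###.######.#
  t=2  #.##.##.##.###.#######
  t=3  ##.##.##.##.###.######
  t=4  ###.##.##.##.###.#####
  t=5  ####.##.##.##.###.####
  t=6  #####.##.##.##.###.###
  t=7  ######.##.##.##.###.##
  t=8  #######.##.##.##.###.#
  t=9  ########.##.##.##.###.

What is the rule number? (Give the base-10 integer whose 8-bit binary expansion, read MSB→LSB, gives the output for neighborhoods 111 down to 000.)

231

  ### -> #   bit 7 = 1  t=0,i=4
  ##. -> #   bit 6 = 1  t=0,i=1
  #.# -> #   bit 5 = 1  t=0,i=2
  #.. -> .   bit 4 = 0  t=0,i=6
  .## -> .   bit 3 = 0  t=0,i=0
  .#. -> #   bit 2 = 1  t=0,i=8
  ..# -> #   bit 1 = 1  t=0,i=7
  ... -> #   bit 0 = 1  t=0,i=10
  bits 11100111 = 231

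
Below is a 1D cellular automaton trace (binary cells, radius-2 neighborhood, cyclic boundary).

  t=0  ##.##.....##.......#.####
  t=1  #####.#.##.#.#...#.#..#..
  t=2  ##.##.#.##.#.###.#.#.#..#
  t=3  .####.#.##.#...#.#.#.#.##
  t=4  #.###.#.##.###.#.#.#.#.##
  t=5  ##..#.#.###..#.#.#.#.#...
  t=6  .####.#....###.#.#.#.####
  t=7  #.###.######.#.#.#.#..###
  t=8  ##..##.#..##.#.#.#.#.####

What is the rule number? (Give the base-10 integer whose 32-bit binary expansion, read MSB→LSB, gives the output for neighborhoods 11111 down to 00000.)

  nb #####: next=.  (t=0,i=23, bit31=0)
  nb ####.: next=#  (t=0,i=0, bit30=1)
  nb ###.#: next=#  (t=0,i=1, bit29=1)
  nb ###..: next=.  (t=5,i=10, bit28=0)
  nb ##.##: next=#  (t=0,i=2, bit27=1)
  nb ##.#.: next=.  (t=1,i=5, bit26=0)
  nb ##..#: next=#  (t=5,i=2, bit25=1)
  nb ##...: next=.  (t=0,i=5, bit24=0)
  nb #.###: next=.  (t=0,i=21, bit23=0)
  nb #.##.: next=#  (t=0,i=3, bit22=1)
  nb #.#.#: next=#  (t=1,i=6, bit21=1)
  nb #.#..: next=#  (t=1,i=13, bit20=1)
  nb #..##: next=#  (t=1,i=24, bit19=1)
  nb #..#.: next=#  (t=1,i=21, bit18=1)
  nb #...#: next=#  (t=1,i=15, bit17=1)
  nb #....: next=#  (t=0,i=6, bit16=1)
  nb .####: next=#  (t=0,i=22, bit15=1)
  nb .###.: next=.  (t=2,i=0, bit14=0)
  nb .##.#: next=#  (t=1,i=9, bit13=1)
  nb .##..: next=#  (t=0,i=4, bit12=1)
  nb .#.##: next=.  (t=0,i=20, bit11=0)
  nb .#.#.: next=.  (t=1,i=12, bit10=0)
  nb .#..#: next=.  (t=1,i=20, bit9=0)
  nb .#...: next=#  (t=1,i=14, bit8=1)
  nb ..###: next=#  (t=1,i=0, bit7=1)
  nb ..##.: next=.  (t=0,i=10, bit6=0)
  nb ..#.#: next=#  (t=0,i=19, bit5=1)
  nb ..#..: next=.  (t=1,i=22, bit4=0)
  nb ...##: next=#  (t=0,i=9, bit3=1)
  nb ...#.: next=.  (t=0,i=18, bit2=0)
  nb ....#: next=#  (t=0,i=8, bit1=1)
  nb .....: next=.  (t=0,i=7, bit0=0)
  bits 01101010011111111011000110101010 = 1786753450

1786753450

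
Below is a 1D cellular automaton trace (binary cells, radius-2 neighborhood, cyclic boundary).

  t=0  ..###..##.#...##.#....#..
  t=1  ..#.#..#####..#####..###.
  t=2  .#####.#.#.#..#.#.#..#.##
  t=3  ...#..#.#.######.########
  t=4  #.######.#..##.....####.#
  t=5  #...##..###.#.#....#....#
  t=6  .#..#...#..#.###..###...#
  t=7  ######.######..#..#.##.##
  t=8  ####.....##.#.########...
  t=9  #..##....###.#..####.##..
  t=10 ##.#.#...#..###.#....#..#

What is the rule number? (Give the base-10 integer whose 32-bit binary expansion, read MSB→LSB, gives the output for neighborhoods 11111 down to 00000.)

  ##### -> #   bit 31 = 1  t=1,i=9
  ####. -> .   bit 30 = 0  t=1,i=10
  ###.# -> .   bit 29 = 0  t=2,i=5
  ###.. -> #   bit 28 = 1  t=0,i=4
  ##.## -> .   bit 27 = 0  t=2,i=0
  ##.#. -> #   bit 26 = 1  t=0,i=9
  ##..# -> .   bit 25 = 0  t=0,i=5
  ##... -> #   bit 24 = 1  t=1,i=24
  #.### -> .   bit 23 = 0  t=2,i=1
  #.##. -> #   bit 22 = 1  t=2,i=23
  #.#.# -> .   bit 21 = 0  t=2,i=7
  #.#.. -> #   bit 20 = 1  t=0,i=10
  #..## -> .   bit 19 = 0  t=0,i=6
  #..#. -> #   bit 18 = 1  t=2,i=13
  #...# -> .   bit 17 = 0  t=0,i=12
  #.... -> .   bit 16 = 0  t=0,i=19
  .#### -> .   bit 15 = 0  t=1,i=8
  .###. -> .   bit 14 = 0  t=0,i=3
  .##.# -> #   bit 13 = 1  t=0,i=8
  .##.. -> .   bit 12 = 0  t=4,i=13
  .#.## -> #   bit 11 = 1  t=2,i=22
  .#.#. -> #   bit 10 = 1  t=1,i=3
  .#..# -> #   bit 9 = 1  t=1,i=5
  .#... -> #   bit 8 = 1  t=0,i=11
  ..### -> #   bit 7 = 1  t=0,i=2
  ..##. -> #   bit 6 = 1  t=0,i=7
  ..#.# -> #   bit 5 = 1  t=1,i=2
  ..#.. -> #   bit 4 = 1  t=0,i=22
  ...## -> .   bit 3 = 0  t=0,i=1
  ...#. -> #   bit 2 = 1  t=0,i=21
  ....# -> .   bit 1 = 0  t=0,i=0
  ..... -> .   bit 0 = 0  t=4,i=16
  bits 10010101010101000010111111110100 = 2505322484

2505322484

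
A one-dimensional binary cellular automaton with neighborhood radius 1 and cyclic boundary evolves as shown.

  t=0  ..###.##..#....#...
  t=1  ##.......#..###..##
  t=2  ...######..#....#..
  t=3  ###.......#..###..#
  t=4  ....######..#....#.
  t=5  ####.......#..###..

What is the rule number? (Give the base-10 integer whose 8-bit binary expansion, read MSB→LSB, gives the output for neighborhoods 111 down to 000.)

  [7] ### => .  t=0,i=3
  [6] ##. => .  t=0,i=4
  [5] #.# => .  t=0,i=5
  [4] #.. => .  t=0,i=8
  [3] .## => .  t=0,i=2
  [2] .#. => .  t=0,i=10
  [1] ..# => #  t=0,i=1
  [0] ... => #  t=0,i=0
  bits 00000011 = 3

3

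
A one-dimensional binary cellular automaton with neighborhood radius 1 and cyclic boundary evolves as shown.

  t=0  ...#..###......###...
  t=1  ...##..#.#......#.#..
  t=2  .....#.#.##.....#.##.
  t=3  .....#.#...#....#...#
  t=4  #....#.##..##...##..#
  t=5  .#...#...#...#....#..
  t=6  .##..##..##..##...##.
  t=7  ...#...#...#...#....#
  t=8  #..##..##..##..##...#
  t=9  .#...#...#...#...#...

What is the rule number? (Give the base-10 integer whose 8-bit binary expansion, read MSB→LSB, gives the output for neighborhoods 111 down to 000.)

148

  ### -> #   bit 7 = 1  t=0,i=7
  ##. -> .   bit 6 = 0  t=0,i=8
  #.# -> .   bit 5 = 0  t=1,i=8
  #.. -> #   bit 4 = 1  t=0,i=4
  .## -> .   bit 3 = 0  t=0,i=6
  .#. -> #   bit 2 = 1  t=0,i=3
  ..# -> .   bit 1 = 0  t=0,i=2
  ... -> .   bit 0 = 0  t=0,i=0
  bits 10010100 = 148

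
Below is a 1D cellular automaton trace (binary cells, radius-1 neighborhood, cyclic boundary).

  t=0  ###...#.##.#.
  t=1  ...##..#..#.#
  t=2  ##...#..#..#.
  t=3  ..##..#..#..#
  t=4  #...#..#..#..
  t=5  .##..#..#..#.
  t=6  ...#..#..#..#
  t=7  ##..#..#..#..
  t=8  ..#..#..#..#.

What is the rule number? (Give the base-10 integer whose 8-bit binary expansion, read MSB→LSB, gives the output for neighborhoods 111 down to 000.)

  nb ###: next=.  (t=0,i=1, bit7=0)
  nb ##.: next=.  (t=0,i=2, bit6=0)
  nb #.#: next=#  (t=0,i=7, bit5=1)
  nb #..: next=#  (t=0,i=3, bit4=1)
  nb .##: next=.  (t=0,i=0, bit3=0)
  nb .#.: next=.  (t=0,i=6, bit2=0)
  nb ..#: next=.  (t=0,i=5, bit1=0)
  nb ...: next=#  (t=0,i=4, bit0=1)
  bits 00110001 = 49

49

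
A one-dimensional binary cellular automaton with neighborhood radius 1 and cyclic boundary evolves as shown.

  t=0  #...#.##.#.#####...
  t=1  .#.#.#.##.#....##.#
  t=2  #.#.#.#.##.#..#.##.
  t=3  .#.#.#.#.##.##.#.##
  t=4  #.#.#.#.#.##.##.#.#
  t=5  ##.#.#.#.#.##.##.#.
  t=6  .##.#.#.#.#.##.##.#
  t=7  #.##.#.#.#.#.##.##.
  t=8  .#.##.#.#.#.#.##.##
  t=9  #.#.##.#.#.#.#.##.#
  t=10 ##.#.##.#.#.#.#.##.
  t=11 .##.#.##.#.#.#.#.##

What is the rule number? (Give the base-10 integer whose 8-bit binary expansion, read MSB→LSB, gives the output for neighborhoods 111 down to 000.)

  [7] ### => .  t=0,i=12
  [6] ##. => #  t=0,i=7
  [5] #.# => #  t=0,i=5
  [4] #.. => #  t=0,i=1
  [3] .## => .  t=0,i=6
  [2] .#. => .  t=0,i=0
  [1] ..# => #  t=0,i=3
  [0] ... => .  t=0,i=2
  bits 01110010 = 114

114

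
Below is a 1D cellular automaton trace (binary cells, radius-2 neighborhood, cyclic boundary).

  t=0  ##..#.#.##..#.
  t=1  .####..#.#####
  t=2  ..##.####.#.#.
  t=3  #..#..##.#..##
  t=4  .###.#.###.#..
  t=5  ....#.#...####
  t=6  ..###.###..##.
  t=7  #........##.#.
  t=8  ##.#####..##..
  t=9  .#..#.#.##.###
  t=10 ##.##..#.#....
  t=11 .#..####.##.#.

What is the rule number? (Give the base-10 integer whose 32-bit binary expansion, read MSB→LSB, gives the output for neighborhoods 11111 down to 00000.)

1176418615

  ##### -> .   bit 31 = 0  t=1,i=11
  ####. -> #   bit 30 = 1  t=1,i=3
  ###.# -> .   bit 29 = 0  t=1,i=13
  ###.. -> .   bit 28 = 0  t=1,i=4
  ##.## -> .   bit 27 = 0  t=1,i=0
  ##.#. -> #   bit 26 = 1  t=2,i=9
  ##..# -> #   bit 25 = 1  t=0,i=2
  ##... -> .   bit 24 = 0  t=5,i=0
  #.### -> .   bit 23 = 0  t=1,i=1
  #.##. -> .   bit 22 = 0  t=0,i=0
  #.#.# -> .   bit 21 = 0  t=0,i=6
  #.#.. -> #   bit 20 = 1  t=2,i=12
  #..## -> #   bit 19 = 1  t=3,i=5
  #..#. -> #   bit 18 = 1  t=0,i=3
  #...# -> #   bit 17 = 1  t=2,i=0
  #.... -> .   bit 16 = 0  t=5,i=1
  .#### -> #   bit 15 = 1  t=1,i=2
  .###. -> .   bit 14 = 0  t=3,i=13
  .##.# -> #   bit 13 = 1  t=2,i=3
  .##.. -> #   bit 12 = 1  t=0,i=1
  .#.## -> #   bit 11 = 1  t=0,i=7
  .#.#. -> .   bit 10 = 0  t=0,i=5
  .#..# -> .   bit 9 = 0  t=3,i=4
  .#... -> #   bit 8 = 1  t=2,i=13
  ..### -> .   bit 7 = 0  t=3,i=12
  ..##. -> .   bit 6 = 0  t=2,i=2
  ..#.# -> #   bit 5 = 1  t=0,i=4
  ..#.. -> #   bit 4 = 1  t=3,i=3
  ...## -> .   bit 3 = 0  t=2,i=1
  ...#. -> #   bit 2 = 1  t=5,i=3
  ....# -> #   bit 1 = 1  t=5,i=2
  ..... -> #   bit 0 = 1  t=7,i=3
  bits 01000110000111101011100100110111 = 1176418615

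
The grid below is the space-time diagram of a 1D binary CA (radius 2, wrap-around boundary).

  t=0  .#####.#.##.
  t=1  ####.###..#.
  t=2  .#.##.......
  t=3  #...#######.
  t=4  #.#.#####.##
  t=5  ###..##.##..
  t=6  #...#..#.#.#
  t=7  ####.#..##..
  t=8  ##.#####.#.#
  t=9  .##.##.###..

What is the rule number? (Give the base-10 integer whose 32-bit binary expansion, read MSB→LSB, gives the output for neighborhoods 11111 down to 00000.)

2906363525

  ##### -> #   bit 31 = 1  t=0,i=3
  ####. -> .   bit 30 = 0  t=0,i=4
  ###.# -> #   bit 29 = 1  t=0,i=5
  ###.. -> .   bit 28 = 0  t=1,i=7
  ##.## -> #   bit 27 = 1  t=1,i=4
  ##.#. -> #   bit 26 = 1  t=0,i=6
  ##..# -> .   bit 25 = 0  t=0,i=11
  ##... -> #   bit 24 = 1  t=2,i=5
  #.### -> .   bit 23 = 0  t=1,i=0
  #.##. -> .   bit 22 = 0  t=0,i=9
  #.#.# -> #   bit 21 = 1  t=0,i=7
  #.#.. -> #   bit 20 = 1  t=3,i=0
  #..## -> #   bit 19 = 1  t=0,i=0
  #..#. -> .   bit 18 = 0  t=1,i=9
  #...# -> #   bit 17 = 1  t=3,i=2
  #.... -> #   bit 16 = 1  t=2,i=6
  .#### -> #   bit 15 = 1  t=0,i=2
  .###. -> .   bit 14 = 0  t=1,i=6
  .##.# -> .   bit 13 = 0  t=5,i=6
  .##.. -> #   bit 12 = 1  t=0,i=10
  .#.## -> .   bit 11 = 0  t=0,i=8
  .#.#. -> #   bit 10 = 1  t=6,i=8
  .#..# -> #   bit 9 = 1  t=6,i=5
  .#... -> .   bit 8 = 0  t=3,i=1
  ..### -> #   bit 7 = 1  t=0,i=1
  ..##. -> .   bit 6 = 0  t=5,i=5
  ..#.# -> .   bit 5 = 0  t=1,i=10
  ..#.. -> .   bit 4 = 0  t=6,i=4
  ...## -> .   bit 3 = 0  t=3,i=3
  ...#. -> #   bit 2 = 1  t=2,i=0
  ....# -> .   bit 1 = 0  t=2,i=11
  ..... -> #   bit 0 = 1  t=2,i=7
  bits 10101101001110111001011010000101 = 2906363525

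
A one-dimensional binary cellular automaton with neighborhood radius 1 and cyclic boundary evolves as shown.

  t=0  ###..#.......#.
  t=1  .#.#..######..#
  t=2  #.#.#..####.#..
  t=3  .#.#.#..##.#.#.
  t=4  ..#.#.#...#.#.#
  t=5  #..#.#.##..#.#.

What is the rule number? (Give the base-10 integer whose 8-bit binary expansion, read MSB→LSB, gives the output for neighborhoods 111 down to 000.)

177

  ###|#  b7=1 t=0,i=1
  ##.|.  b6=0 t=0,i=2
  #.#|#  b5=1 t=0,i=14
  #..|#  b4=1 t=0,i=3
  .##|.  b3=0 t=0,i=0
  .#.|.  b2=0 t=0,i=5
  ..#|.  b1=0 t=0,i=4
  ...|#  b0=1 t=0,i=7
  bits 10110001 = 177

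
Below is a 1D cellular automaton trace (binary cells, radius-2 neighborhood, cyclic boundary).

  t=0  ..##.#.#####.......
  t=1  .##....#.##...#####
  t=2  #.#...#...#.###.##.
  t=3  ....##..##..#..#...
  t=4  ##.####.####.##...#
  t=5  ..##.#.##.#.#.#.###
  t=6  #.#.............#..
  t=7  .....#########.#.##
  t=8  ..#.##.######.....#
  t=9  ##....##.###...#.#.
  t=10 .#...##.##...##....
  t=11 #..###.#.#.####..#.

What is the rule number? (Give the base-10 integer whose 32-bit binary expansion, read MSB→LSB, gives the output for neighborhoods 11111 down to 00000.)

  [31] ##### => #  t=0,i=9
  [30] ####. => #  t=0,i=10
  [29] ###.# => .  t=1,i=18
  [28] ###.. => .  t=0,i=11
  [27] ##.## => #  t=1,i=0
  [26] ##.#. => .  t=0,i=4
  [25] ##..# => #  t=3,i=6
  [24] ##... => .  t=0,i=12
  [23] #.### => #  t=0,i=7
  [22] #.##. => .  t=1,i=1
  [21] #.#.# => .  t=0,i=5
  [20] #.#.. => .  t=2,i=2
  [19] #..## => .  t=3,i=7
  [18] #..#. => #  t=3,i=11
  [17] #...# => #  t=1,i=12
  [16] #.... => .  t=0,i=13
  [15] .#### => .  t=0,i=8
  [14] .###. => .  t=2,i=13
  [13] .##.# => .  t=0,i=3
  [12] .##.. => #  t=1,i=2
  [11] .#.## => .  t=0,i=6
  [10] .#.#. => .  t=2,i=1
  [9] .#..# => #  t=3,i=13
  [8] .#... => .  t=2,i=3
  [7] ..### => #  t=1,i=14
  [6] ..##. => #  t=0,i=2
  [5] ..#.# => .  t=1,i=7
  [4] ..#.. => .  t=2,i=6
  [3] ...## => #  t=0,i=1
  [2] ...#. => #  t=1,i=6
  [1] ....# => .  t=0,i=0
  [0] ..... => #  t=0,i=14
  bits 11001010100001100001001011001101 = 3397784269

3397784269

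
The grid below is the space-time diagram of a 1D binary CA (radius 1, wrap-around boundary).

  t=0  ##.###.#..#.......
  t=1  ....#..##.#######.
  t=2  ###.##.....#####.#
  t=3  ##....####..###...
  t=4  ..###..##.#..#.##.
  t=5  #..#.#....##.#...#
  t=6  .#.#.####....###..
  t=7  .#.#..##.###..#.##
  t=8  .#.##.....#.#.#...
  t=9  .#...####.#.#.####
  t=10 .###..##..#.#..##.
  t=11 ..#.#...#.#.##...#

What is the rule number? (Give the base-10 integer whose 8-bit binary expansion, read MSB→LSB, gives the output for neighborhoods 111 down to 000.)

149

  nb ###: next=#  (t=0,i=4, bit7=1)
  nb ##.: next=.  (t=0,i=1, bit6=0)
  nb #.#: next=.  (t=0,i=2, bit5=0)
  nb #..: next=#  (t=0,i=8, bit4=1)
  nb .##: next=.  (t=0,i=0, bit3=0)
  nb .#.: next=#  (t=0,i=7, bit2=1)
  nb ..#: next=.  (t=0,i=9, bit1=0)
  nb ...: next=#  (t=0,i=12, bit0=1)
  bits 10010101 = 149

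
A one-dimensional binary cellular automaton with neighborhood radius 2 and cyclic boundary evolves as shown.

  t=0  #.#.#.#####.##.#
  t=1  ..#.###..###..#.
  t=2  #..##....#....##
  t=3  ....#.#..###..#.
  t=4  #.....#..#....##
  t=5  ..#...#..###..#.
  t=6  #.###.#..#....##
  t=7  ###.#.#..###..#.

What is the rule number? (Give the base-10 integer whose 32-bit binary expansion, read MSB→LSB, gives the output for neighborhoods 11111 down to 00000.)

  [31] ##### => .  t=0,i=8
  [30] ####. => #  t=0,i=9
  [29] ###.# => #  t=0,i=10
  [28] ###.. => .  t=1,i=6
  [27] ##.## => #  t=0,i=11
  [26] ##.#. => .  t=0,i=1
  [25] ##..# => .  t=1,i=7
  [24] ##... => .  t=2,i=5
  [23] #.### => #  t=0,i=6
  [22] #.##. => .  t=0,i=12
  [21] #.#.# => #  t=0,i=2
  [20] #.#.. => #  t=3,i=6
  [19] #..## => .  t=1,i=8
  [18] #..#. => .  t=1,i=13
  [17] #...# => #  t=1,i=0
  [16] #.... => #  t=2,i=6
  [15] .#### => .  t=0,i=7
  [14] .###. => .  t=1,i=5
  [13] .##.# => .  t=0,i=0
  [12] .##.. => #  t=2,i=4
  [11] .#.## => #  t=0,i=5
  [10] .#.#. => .  t=0,i=3
  [9] .#..# => .  t=3,i=7
  [8] .#... => #  t=1,i=15
  [7] ..### => #  t=1,i=9
  [6] ..##. => .  t=2,i=3
  [5] ..#.# => .  t=1,i=2
  [4] ..#.. => #  t=1,i=14
  [3] ...## => .  t=2,i=13
  [2] ...#. => .  t=1,i=1
  [1] ....# => .  t=2,i=7
  [0] ..... => .  t=3,i=1
  bits 01101000101100110001100110010000 = 1756567952

1756567952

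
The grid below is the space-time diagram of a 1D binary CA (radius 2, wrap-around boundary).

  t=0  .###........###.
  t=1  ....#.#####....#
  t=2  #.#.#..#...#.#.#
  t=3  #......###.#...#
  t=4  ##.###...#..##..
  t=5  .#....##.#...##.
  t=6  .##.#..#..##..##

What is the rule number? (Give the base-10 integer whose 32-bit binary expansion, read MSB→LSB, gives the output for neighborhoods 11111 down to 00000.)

  #####|.  b31=0 t=1,i=8
  ####.|.  b30=0 t=1,i=9
  ###.#|#  b29=1 t=3,i=9
  ###..|.  b28=0 t=0,i=3
  ##.##|.  b27=0 t=4,i=2
  ##.#.|.  b26=0 t=2,i=1
  ##..#|#  b25=1 t=0,i=15
  ##...|#  b24=1 t=0,i=4
  #.###|.  b23=0 t=1,i=6
  #.##.|#  b22=1 t=2,i=15
  #.#.#|.  b21=0 t=2,i=2
  #.#..|.  b20=0 t=2,i=4
  #..##|.  b19=0 t=0,i=0
  #..#.|.  b18=0 t=2,i=6
  #...#|#  b17=1 t=2,i=9
  #....|.  b16=0 t=0,i=5
  .####|#  b15=1 t=1,i=7
  .###.|.  b14=0 t=0,i=2
  .##.#|#  b13=1 t=2,i=0
  .##..|#  b12=1 t=3,i=0
  .#.##|.  b11=0 t=1,i=5
  .#.#.|.  b10=0 t=2,i=3
  .#..#|.  b9=0 t=2,i=5
  .#...|#  b8=1 t=1,i=0
  ..###|.  b7=0 t=0,i=1
  ..##.|.  b6=0 t=3,i=15
  ..#.#|#  b5=1 t=1,i=4
  ..#..|#  b4=1 t=1,i=15
  ...##|.  b3=0 t=0,i=11
  ...#.|.  b2=0 t=1,i=3
  ....#|#  b1=1 t=0,i=10
  .....|#  b0=1 t=0,i=6
  bits 00100011010000101011000100110011 = 591573299

591573299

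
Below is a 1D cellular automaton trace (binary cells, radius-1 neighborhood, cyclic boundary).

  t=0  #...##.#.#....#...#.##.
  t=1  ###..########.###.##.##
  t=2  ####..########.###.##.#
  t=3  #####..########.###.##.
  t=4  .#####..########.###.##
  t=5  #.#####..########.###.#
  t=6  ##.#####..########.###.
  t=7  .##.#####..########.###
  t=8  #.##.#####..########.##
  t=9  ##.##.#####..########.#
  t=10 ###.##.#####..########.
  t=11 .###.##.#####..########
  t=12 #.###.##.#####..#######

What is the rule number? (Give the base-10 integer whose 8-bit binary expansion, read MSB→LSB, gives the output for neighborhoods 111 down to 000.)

245

  ### -> #   bit 7 = 1  t=1,i=0
  ##. -> #   bit 6 = 1  t=0,i=5
  #.# -> #   bit 5 = 1  t=0,i=6
  #.. -> #   bit 4 = 1  t=0,i=1
  .## -> .   bit 3 = 0  t=0,i=4
  .#. -> #   bit 2 = 1  t=0,i=0
  ..# -> .   bit 1 = 0  t=0,i=3
  ... -> #   bit 0 = 1  t=0,i=2
  bits 11110101 = 245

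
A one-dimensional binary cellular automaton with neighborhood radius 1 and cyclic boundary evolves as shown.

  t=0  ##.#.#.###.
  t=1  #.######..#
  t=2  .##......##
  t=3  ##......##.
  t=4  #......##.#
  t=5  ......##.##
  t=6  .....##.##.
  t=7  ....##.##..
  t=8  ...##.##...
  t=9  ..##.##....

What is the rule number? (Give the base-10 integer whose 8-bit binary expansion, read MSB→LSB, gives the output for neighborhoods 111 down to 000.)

  [7] ### => .  t=0,i=8
  [6] ##. => .  t=0,i=1
  [5] #.# => #  t=0,i=2
  [4] #.. => .  t=1,i=8
  [3] .## => #  t=0,i=0
  [2] .#. => #  t=0,i=3
  [1] ..# => #  t=1,i=9
  [0] ... => .  t=2,i=4
  bits 00101110 = 46

46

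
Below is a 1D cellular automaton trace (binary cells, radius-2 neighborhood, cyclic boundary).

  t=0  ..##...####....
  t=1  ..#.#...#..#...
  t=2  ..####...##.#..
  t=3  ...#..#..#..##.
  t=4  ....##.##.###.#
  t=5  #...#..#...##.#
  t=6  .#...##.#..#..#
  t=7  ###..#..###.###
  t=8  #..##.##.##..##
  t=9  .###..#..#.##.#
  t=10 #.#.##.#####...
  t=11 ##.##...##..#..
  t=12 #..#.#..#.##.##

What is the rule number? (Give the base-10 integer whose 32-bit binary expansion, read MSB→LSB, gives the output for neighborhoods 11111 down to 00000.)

2740768608

  #####|#  b31=1 t=7,i=0
  ####.|.  b30=0 t=0,i=9
  ###.#|#  b29=1 t=4,i=12
  ###..|.  b28=0 t=0,i=10
  ##.##|.  b27=0 t=4,i=6
  ##.#.|.  b26=0 t=2,i=11
  ##..#|#  b25=1 t=7,i=3
  ##...|#  b24=1 t=0,i=4
  #.###|.  b23=0 t=4,i=10
  #.##.|#  b22=1 t=4,i=7
  #.#.#|.  b21=0 t=9,i=14
  #.#..|#  b20=1 t=1,i=4
  #..##|#  b19=1 t=3,i=11
  #..#.|#  b18=1 t=1,i=10
  #...#|.  b17=0 t=0,i=5
  #....|.  b16=0 t=0,i=12
  .####|#  b15=1 t=0,i=8
  .###.|#  b14=1 t=4,i=11
  .##.#|.  b13=0 t=2,i=10
  .##..|.  b12=0 t=0,i=3
  .#.##|#  b11=1 t=9,i=0
  .#.#.|#  b10=1 t=1,i=3
  .#..#|#  b9=1 t=1,i=9
  .#...|#  b8=1 t=1,i=5
  ..###|.  b7=0 t=0,i=7
  ..##.|#  b6=1 t=0,i=2
  ..#.#|#  b5=1 t=1,i=2
  ..#..|.  b4=0 t=1,i=8
  ...##|.  b3=0 t=0,i=1
  ...#.|.  b2=0 t=1,i=1
  ....#|.  b1=0 t=0,i=0
  .....|.  b0=0 t=0,i=13
  bits 10100011010111001100111101100000 = 2740768608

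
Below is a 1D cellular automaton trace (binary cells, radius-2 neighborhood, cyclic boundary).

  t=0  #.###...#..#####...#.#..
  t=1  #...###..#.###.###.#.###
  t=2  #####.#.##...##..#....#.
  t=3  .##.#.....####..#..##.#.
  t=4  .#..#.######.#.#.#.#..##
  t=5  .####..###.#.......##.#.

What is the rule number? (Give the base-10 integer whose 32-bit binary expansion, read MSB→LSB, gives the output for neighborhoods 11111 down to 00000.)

  #####|#  b31=1 t=0,i=13
  ####.|.  b30=0 t=0,i=14
  ###.#|#  b29=1 t=1,i=13
  ###..|#  b28=1 t=0,i=4
  ##.##|#  b27=1 t=1,i=14
  ##.#.|.  b26=0 t=1,i=18
  ##..#|.  b25=0 t=1,i=7
  ##...|#  b24=1 t=0,i=5
  #.###|.  b23=0 t=0,i=2
  #.##.|.  b22=0 t=2,i=8
  #.#.#|.  b21=0 t=1,i=19
  #.#..|#  b20=1 t=0,i=21
  #..##|.  b19=0 t=0,i=10
  #..#.|#  b18=1 t=0,i=23
  #...#|#  b17=1 t=0,i=6
  #....|#  b16=1 t=2,i=19
  .####|#  b15=1 t=0,i=12
  .###.|.  b14=0 t=0,i=3
  .##.#|.  b13=0 t=3,i=2
  .##..|.  b12=0 t=2,i=9
  .#.##|.  b11=0 t=0,i=1
  .#.#.|.  b10=0 t=0,i=20
  .#..#|#  b9=1 t=0,i=9
  .#...|.  b8=0 t=2,i=18
  ..###|#  b7=1 t=0,i=11
  ..##.|#  b6=1 t=2,i=13
  ..#.#|#  b5=1 t=0,i=0
  ..#..|.  b4=0 t=0,i=8
  ...##|#  b3=1 t=1,i=3
  ...#.|.  b2=0 t=0,i=7
  ....#|#  b1=1 t=2,i=20
  .....|#  b0=1 t=3,i=7
  bits 10111001000101111000001011101011 = 3105325803

3105325803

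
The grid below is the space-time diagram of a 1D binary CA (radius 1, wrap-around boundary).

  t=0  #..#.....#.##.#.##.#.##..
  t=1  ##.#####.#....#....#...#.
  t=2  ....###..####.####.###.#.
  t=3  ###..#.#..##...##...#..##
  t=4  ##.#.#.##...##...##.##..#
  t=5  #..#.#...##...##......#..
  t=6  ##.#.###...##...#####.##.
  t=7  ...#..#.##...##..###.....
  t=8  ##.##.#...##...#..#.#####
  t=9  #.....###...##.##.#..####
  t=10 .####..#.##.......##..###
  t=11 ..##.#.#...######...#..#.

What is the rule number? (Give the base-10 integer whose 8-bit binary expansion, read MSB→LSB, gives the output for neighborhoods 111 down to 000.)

149

  ###|#  b7=1 t=1,i=4
  ##.|.  b6=0 t=0,i=12
  #.#|.  b5=0 t=0,i=10
  #..|#  b4=1 t=0,i=1
  .##|.  b3=0 t=0,i=11
  .#.|#  b2=1 t=0,i=0
  ..#|.  b1=0 t=0,i=2
  ...|#  b0=1 t=0,i=5
  bits 10010101 = 149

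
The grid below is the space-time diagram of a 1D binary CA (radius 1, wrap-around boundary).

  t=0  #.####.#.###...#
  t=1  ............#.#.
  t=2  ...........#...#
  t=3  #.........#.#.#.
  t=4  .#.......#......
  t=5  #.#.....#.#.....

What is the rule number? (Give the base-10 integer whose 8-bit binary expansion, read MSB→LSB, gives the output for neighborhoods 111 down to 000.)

18

  ### -> .   bit 7 = 0  t=0,i=3
  ##. -> .   bit 6 = 0  t=0,i=0
  #.# -> .   bit 5 = 0  t=0,i=1
  #.. -> #   bit 4 = 1  t=0,i=12
  .## -> .   bit 3 = 0  t=0,i=2
  .#. -> .   bit 2 = 0  t=0,i=7
  ..# -> #   bit 1 = 1  t=0,i=14
  ... -> .   bit 0 = 0  t=0,i=13
  bits 00010010 = 18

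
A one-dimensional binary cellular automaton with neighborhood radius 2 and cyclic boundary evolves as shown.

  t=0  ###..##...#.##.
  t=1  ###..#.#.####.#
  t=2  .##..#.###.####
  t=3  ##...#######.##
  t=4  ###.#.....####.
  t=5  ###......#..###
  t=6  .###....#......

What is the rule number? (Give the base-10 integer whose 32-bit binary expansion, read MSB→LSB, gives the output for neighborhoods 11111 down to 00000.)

2044741740

  [31] ##### => .  t=3,i=7
  [30] ####. => #  t=1,i=1
  [29] ###.# => #  t=1,i=12
  [28] ###.. => #  t=0,i=2
  [27] ##.## => #  t=0,i=14
  [26] ##.#. => .  t=4,i=3
  [25] ##..# => .  t=0,i=3
  [24] ##... => #  t=0,i=7
  [23] #.### => #  t=0,i=0
  [22] #.##. => #  t=0,i=12
  [21] #.#.# => #  t=1,i=7
  [20] #.#.. => .  t=4,i=4
  [19] #..## => .  t=0,i=4
  [18] #..#. => .  t=1,i=4
  [17] #...# => .  t=0,i=8
  [16] #.... => .  t=4,i=6
  [15] .#### => .  t=1,i=0
  [14] .###. => #  t=0,i=1
  [13] .##.# => .  t=0,i=13
  [12] .##.. => .  t=0,i=6
  [11] .#.## => #  t=0,i=11
  [10] .#.#. => .  t=1,i=6
  [9] .#..# => .  t=5,i=10
  [8] .#... => .  t=4,i=5
  [7] ..### => .  t=3,i=5
  [6] ..##. => #  t=0,i=5
  [5] ..#.# => #  t=0,i=10
  [4] ..#.. => .  t=5,i=9
  [3] ...## => #  t=3,i=4
  [2] ...#. => #  t=0,i=9
  [1] ....# => .  t=4,i=8
  [0] ..... => .  t=4,i=7
  bits 01111001111000000100100001101100 = 2044741740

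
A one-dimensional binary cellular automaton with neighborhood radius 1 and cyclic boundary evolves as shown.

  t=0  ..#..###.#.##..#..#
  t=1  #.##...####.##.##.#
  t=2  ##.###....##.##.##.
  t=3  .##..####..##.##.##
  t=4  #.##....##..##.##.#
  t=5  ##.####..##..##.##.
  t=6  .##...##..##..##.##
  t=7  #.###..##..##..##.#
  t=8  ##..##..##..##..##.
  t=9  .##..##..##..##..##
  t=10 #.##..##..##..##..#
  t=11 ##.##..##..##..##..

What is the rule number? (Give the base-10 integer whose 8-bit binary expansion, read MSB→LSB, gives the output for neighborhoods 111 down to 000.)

  [7] ### => .  t=0,i=6
  [6] ##. => #  t=0,i=7
  [5] #.# => #  t=0,i=8
  [4] #.. => #  t=0,i=0
  [3] .## => .  t=0,i=5
  [2] .#. => #  t=0,i=2
  [1] ..# => .  t=0,i=1
  [0] ... => #  t=1,i=5
  bits 01110101 = 117

117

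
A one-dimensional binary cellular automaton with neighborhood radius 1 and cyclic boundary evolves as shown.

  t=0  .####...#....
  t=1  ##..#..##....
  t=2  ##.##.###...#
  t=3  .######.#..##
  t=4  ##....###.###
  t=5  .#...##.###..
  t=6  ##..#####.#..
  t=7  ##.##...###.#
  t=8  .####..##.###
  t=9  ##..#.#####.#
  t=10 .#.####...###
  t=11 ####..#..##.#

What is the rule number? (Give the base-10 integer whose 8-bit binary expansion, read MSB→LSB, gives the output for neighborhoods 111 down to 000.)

  ### -> .   bit 7 = 0  t=0,i=2
  ##. -> #   bit 6 = 1  t=0,i=4
  #.# -> #   bit 5 = 1  t=2,i=2
  #.. -> .   bit 4 = 0  t=0,i=5
  .## -> #   bit 3 = 1  t=0,i=1
  .#. -> #   bit 2 = 1  t=0,i=8
  ..# -> #   bit 1 = 1  t=0,i=0
  ... -> .   bit 0 = 0  t=0,i=6
  bits 01101110 = 110

110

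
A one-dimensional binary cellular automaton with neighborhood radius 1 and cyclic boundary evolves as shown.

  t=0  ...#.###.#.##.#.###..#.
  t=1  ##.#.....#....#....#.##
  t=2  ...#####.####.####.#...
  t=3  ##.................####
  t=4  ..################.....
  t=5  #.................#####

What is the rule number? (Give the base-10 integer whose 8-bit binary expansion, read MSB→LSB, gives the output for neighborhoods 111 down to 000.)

21

  ###|.  b7=0 t=0,i=6
  ##.|.  b6=0 t=0,i=7
  #.#|.  b5=0 t=0,i=4
  #..|#  b4=1 t=0,i=19
  .##|.  b3=0 t=0,i=5
  .#.|#  b2=1 t=0,i=3
  ..#|.  b1=0 t=0,i=2
  ...|#  b0=1 t=0,i=0
  bits 00010101 = 21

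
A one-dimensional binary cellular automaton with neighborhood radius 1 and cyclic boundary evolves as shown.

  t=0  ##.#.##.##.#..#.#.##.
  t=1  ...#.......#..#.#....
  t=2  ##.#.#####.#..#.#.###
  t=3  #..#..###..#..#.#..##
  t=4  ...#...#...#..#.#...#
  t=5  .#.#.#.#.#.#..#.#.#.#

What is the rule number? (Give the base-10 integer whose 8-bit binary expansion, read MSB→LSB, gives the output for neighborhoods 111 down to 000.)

133

  nb ###: next=#  (t=2,i=0, bit7=1)
  nb ##.: next=.  (t=0,i=1, bit6=0)
  nb #.#: next=.  (t=0,i=2, bit5=0)
  nb #..: next=.  (t=0,i=12, bit4=0)
  nb .##: next=.  (t=0,i=0, bit3=0)
  nb .#.: next=#  (t=0,i=3, bit2=1)
  nb ..#: next=.  (t=0,i=13, bit1=0)
  nb ...: next=#  (t=1,i=0, bit0=1)
  bits 10000101 = 133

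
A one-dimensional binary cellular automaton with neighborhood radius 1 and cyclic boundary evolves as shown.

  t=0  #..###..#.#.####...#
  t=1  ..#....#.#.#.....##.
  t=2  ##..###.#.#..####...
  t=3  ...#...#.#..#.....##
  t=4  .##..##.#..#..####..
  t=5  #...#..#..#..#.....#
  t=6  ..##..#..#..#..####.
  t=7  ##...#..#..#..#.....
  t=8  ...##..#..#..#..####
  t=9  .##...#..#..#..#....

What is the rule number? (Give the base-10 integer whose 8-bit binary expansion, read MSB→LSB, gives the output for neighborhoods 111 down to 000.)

  nb ###: next=.  (t=0,i=4, bit7=0)
  nb ##.: next=.  (t=0,i=0, bit6=0)
  nb #.#: next=#  (t=0,i=9, bit5=1)
  nb #..: next=.  (t=0,i=1, bit4=0)
  nb .##: next=.  (t=0,i=3, bit3=0)
  nb .#.: next=.  (t=0,i=8, bit2=0)
  nb ..#: next=#  (t=0,i=2, bit1=1)
  nb ...: next=#  (t=0,i=17, bit0=1)
  bits 00100011 = 35

35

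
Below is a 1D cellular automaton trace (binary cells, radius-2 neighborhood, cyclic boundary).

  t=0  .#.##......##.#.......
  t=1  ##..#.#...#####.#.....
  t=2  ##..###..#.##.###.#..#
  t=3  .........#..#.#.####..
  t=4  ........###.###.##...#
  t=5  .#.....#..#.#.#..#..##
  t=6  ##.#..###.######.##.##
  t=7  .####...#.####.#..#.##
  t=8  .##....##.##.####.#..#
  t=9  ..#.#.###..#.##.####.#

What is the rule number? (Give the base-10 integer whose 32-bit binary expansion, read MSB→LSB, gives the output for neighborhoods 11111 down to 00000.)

  #####|#  b31=1 t=1,i=12
  ####.|.  b30=0 t=1,i=13
  ###.#|#  b29=1 t=1,i=14
  ###..|.  b28=0 t=2,i=1
  ##.##|.  b27=0 t=2,i=13
  ##.#.|#  b26=1 t=0,i=13
  ##..#|.  b25=0 t=1,i=2
  ##...|.  b24=0 t=0,i=5
  #.###|#  b23=1 t=2,i=14
  #.##.|.  b22=0 t=0,i=3
  #.#.#|#  b21=1 t=3,i=14
  #.#..|#  b20=1 t=0,i=14
  #..##|.  b19=0 t=2,i=3
  #..#.|.  b18=0 t=1,i=3
  #...#|.  b17=0 t=1,i=8
  #....|#  b16=1 t=0,i=6
  .####|#  b15=1 t=1,i=11
  .###.|.  b14=0 t=2,i=0
  .##.#|#  b13=1 t=0,i=12
  .##..|#  b12=1 t=0,i=4
  .#.##|.  b11=0 t=0,i=2
  .#.#.|#  b10=1 t=1,i=5
  .#..#|#  b9=1 t=2,i=19
  .#...|.  b8=0 t=0,i=15
  ..###|.  b7=0 t=1,i=10
  ..##.|#  b6=1 t=0,i=11
  ..#.#|#  b5=1 t=0,i=1
  ..#..|#  b4=1 t=3,i=9
  ...##|#  b3=1 t=0,i=10
  ...#.|#  b2=1 t=0,i=0
  ....#|.  b1=0 t=0,i=9
  .....|.  b0=0 t=0,i=7
  bits 10100100101100011011011001111100 = 2763110012

2763110012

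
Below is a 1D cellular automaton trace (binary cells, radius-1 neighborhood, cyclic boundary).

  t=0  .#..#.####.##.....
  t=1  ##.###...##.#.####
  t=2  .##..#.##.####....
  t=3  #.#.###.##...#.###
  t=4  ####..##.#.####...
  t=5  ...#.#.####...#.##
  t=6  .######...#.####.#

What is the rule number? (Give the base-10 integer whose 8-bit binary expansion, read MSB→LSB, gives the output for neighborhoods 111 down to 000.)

  [7] ### => .  t=0,i=7
  [6] ##. => #  t=0,i=9
  [5] #.# => #  t=0,i=5
  [4] #.. => .  t=0,i=2
  [3] .## => .  t=0,i=6
  [2] .#. => #  t=0,i=1
  [1] ..# => #  t=0,i=0
  [0] ... => #  t=0,i=14
  bits 01100111 = 103

103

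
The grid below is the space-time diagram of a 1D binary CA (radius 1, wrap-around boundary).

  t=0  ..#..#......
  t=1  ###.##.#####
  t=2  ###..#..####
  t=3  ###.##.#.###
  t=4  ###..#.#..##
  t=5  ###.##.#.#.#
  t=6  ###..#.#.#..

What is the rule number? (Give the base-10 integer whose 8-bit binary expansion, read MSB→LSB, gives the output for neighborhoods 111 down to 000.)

199

  [7] ### => #  t=1,i=0
  [6] ##. => #  t=1,i=2
  [5] #.# => .  t=1,i=3
  [4] #.. => .  t=0,i=3
  [3] .## => .  t=1,i=4
  [2] .#. => #  t=0,i=2
  [1] ..# => #  t=0,i=1
  [0] ... => #  t=0,i=0
  bits 11000111 = 199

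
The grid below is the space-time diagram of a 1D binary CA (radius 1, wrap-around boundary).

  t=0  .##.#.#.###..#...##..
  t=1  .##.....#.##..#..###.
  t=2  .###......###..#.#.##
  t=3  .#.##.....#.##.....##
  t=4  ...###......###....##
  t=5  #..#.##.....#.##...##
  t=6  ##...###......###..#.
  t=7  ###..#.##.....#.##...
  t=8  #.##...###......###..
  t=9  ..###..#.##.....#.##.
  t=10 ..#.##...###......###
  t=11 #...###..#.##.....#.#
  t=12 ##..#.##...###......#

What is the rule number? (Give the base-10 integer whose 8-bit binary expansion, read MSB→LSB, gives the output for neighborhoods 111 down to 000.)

88

  ### -> .   bit 7 = 0  t=0,i=9
  ##. -> #   bit 6 = 1  t=0,i=2
  #.# -> .   bit 5 = 0  t=0,i=3
  #.. -> #   bit 4 = 1  t=0,i=11
  .## -> #   bit 3 = 1  t=0,i=1
  .#. -> .   bit 2 = 0  t=0,i=4
  ..# -> .   bit 1 = 0  t=0,i=0
  ... -> .   bit 0 = 0  t=0,i=15
  bits 01011000 = 88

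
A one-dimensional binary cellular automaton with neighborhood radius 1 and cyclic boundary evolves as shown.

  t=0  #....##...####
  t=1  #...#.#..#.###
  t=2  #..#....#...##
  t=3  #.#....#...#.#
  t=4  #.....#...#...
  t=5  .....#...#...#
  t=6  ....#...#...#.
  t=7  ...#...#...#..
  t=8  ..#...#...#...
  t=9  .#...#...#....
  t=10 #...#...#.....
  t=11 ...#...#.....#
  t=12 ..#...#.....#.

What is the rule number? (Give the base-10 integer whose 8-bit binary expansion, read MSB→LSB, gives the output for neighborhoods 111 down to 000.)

194

  ###|#  b7=1 t=0,i=11
  ##.|#  b6=1 t=0,i=0
  #.#|.  b5=0 t=1,i=5
  #..|.  b4=0 t=0,i=1
  .##|.  b3=0 t=0,i=5
  .#.|.  b2=0 t=1,i=4
  ..#|#  b1=1 t=0,i=4
  ...|.  b0=0 t=0,i=2
  bits 11000010 = 194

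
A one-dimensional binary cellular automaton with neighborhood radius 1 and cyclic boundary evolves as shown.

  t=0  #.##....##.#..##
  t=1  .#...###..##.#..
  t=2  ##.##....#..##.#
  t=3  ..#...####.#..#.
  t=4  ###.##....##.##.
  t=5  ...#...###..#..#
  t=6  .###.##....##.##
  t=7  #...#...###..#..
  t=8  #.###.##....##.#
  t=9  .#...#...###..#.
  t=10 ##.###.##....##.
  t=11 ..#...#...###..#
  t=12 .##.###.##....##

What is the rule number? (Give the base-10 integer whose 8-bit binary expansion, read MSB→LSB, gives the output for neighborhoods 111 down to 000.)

39

  ### -> .   bit 7 = 0  t=0,i=15
  ##. -> .   bit 6 = 0  t=0,i=0
  #.# -> #   bit 5 = 1  t=0,i=1
  #.. -> .   bit 4 = 0  t=0,i=4
  .## -> .   bit 3 = 0  t=0,i=2
  .#. -> #   bit 2 = 1  t=0,i=11
  ..# -> #   bit 1 = 1  t=0,i=7
  ... -> #   bit 0 = 1  t=0,i=5
  bits 00100111 = 39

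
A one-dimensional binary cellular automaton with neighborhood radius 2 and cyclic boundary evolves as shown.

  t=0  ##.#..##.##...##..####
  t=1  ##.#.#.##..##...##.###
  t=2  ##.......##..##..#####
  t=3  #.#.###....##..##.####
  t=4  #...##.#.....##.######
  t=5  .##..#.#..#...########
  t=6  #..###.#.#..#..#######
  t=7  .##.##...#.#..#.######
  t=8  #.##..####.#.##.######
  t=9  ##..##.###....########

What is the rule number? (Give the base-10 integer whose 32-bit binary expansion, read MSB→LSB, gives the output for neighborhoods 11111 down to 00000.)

  #####|#  b31=1 t=0,i=20
  ####.|#  b30=1 t=0,i=0
  ###.#|#  b29=1 t=0,i=1
  ###..|.  b28=0 t=2,i=1
  ##.##|#  b27=1 t=0,i=8
  ##.#.|.  b26=0 t=0,i=2
  ##..#|#  b25=1 t=0,i=16
  ##...|#  b24=1 t=0,i=11
  #.###|#  b23=1 t=1,i=19
  #.##.|.  b22=0 t=0,i=9
  #.#.#|.  b21=0 t=1,i=3
  #.#..|#  b20=1 t=0,i=3
  #..##|#  b19=1 t=0,i=5
  #..#.|#  b18=1 t=5,i=4
  #...#|#  b17=1 t=0,i=12
  #....|.  b16=0 t=2,i=3
  .####|#  b15=1 t=0,i=19
  .###.|#  b14=1 t=3,i=5
  .##.#|#  b13=1 t=0,i=7
  .##..|.  b12=0 t=0,i=10
  .#.##|.  b11=0 t=1,i=6
  .#.#.|.  b10=0 t=1,i=4
  .#..#|.  b9=0 t=0,i=4
  .#...|.  b8=0 t=4,i=8
  ..###|.  b7=0 t=0,i=18
  ..##.|.  b6=0 t=0,i=6
  ..#.#|#  b5=1 t=5,i=5
  ..#..|.  b4=0 t=5,i=10
  ...##|.  b3=0 t=0,i=13
  ...#.|#  b2=1 t=7,i=8
  ....#|.  b1=0 t=2,i=7
  .....|#  b0=1 t=2,i=4
  bits 11101011100111101110000000100101 = 3953057829

3953057829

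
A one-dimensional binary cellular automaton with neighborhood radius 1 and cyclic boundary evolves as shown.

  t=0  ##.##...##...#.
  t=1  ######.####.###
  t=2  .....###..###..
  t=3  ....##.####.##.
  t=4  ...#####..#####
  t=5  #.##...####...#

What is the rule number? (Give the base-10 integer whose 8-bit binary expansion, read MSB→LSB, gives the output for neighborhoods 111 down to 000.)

126

  nb ###: next=.  (t=1,i=0, bit7=0)
  nb ##.: next=#  (t=0,i=1, bit6=1)
  nb #.#: next=#  (t=0,i=2, bit5=1)
  nb #..: next=#  (t=0,i=5, bit4=1)
  nb .##: next=#  (t=0,i=0, bit3=1)
  nb .#.: next=#  (t=0,i=13, bit2=1)
  nb ..#: next=#  (t=0,i=7, bit1=1)
  nb ...: next=.  (t=0,i=6, bit0=0)
  bits 01111110 = 126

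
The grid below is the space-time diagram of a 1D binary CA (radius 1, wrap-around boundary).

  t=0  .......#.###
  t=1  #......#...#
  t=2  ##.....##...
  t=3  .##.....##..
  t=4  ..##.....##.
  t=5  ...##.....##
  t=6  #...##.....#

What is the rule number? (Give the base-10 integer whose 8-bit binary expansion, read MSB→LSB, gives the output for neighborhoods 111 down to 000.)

  nb ###: next=.  (t=0,i=10, bit7=0)
  nb ##.: next=#  (t=0,i=11, bit6=1)
  nb #.#: next=.  (t=0,i=8, bit5=0)
  nb #..: next=#  (t=0,i=0, bit4=1)
  nb .##: next=.  (t=0,i=9, bit3=0)
  nb .#.: next=#  (t=0,i=7, bit2=1)
  nb ..#: next=.  (t=0,i=6, bit1=0)
  nb ...: next=.  (t=0,i=1, bit0=0)
  bits 01010100 = 84

84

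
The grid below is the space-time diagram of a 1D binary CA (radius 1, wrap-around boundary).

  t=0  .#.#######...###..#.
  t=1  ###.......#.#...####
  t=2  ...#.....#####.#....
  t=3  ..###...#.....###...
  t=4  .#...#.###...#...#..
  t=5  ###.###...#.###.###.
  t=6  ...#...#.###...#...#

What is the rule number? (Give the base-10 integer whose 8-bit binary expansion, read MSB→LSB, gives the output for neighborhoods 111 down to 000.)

54

  nb ###: next=.  (t=0,i=4, bit7=0)
  nb ##.: next=.  (t=0,i=9, bit6=0)
  nb #.#: next=#  (t=0,i=2, bit5=1)
  nb #..: next=#  (t=0,i=10, bit4=1)
  nb .##: next=.  (t=0,i=3, bit3=0)
  nb .#.: next=#  (t=0,i=1, bit2=1)
  nb ..#: next=#  (t=0,i=0, bit1=1)
  nb ...: next=.  (t=0,i=11, bit0=0)
  bits 00110110 = 54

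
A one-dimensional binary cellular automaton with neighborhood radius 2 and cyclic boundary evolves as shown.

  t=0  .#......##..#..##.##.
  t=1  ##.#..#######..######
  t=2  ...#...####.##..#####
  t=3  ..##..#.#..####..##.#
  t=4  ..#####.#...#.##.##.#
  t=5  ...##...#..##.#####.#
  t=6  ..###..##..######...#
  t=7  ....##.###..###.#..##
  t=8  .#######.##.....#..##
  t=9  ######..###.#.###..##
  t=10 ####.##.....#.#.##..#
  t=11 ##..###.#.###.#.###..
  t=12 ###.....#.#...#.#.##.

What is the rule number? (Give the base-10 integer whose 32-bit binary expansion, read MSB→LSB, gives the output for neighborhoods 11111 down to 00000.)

  nb #####: next=#  (t=1,i=8, bit31=1)
  nb ####.: next=.  (t=1,i=0, bit30=0)
  nb ###.#: next=.  (t=1,i=1, bit29=0)
  nb ###..: next=#  (t=1,i=12, bit28=1)
  nb ##.##: next=#  (t=0,i=17, bit27=1)
  nb ##.#.: next=.  (t=1,i=2, bit26=0)
  nb ##..#: next=#  (t=0,i=10, bit25=1)
  nb ##...: next=.  (t=2,i=0, bit24=0)
  nb #.###: next=#  (t=5,i=14, bit23=1)
  nb #.##.: next=#  (t=0,i=18, bit22=1)
  nb #.#.#: next=#  (t=9,i=12, bit21=1)
  nb #.#..: next=#  (t=1,i=3, bit20=1)
  nb #..##: next=.  (t=0,i=14, bit19=0)
  nb #..#.: next=#  (t=0,i=0, bit18=1)
  nb #...#: next=.  (t=2,i=1, bit17=0)
  nb #....: next=#  (t=0,i=3, bit16=1)
  nb .####: next=#  (t=1,i=7, bit15=1)
  nb .###.: next=.  (t=6,i=3, bit14=0)
  nb .##.#: next=#  (t=0,i=16, bit13=1)
  nb .##..: next=#  (t=0,i=9, bit12=1)
  nb .#.##: next=.  (t=4,i=13, bit11=0)
  nb .#.#.: next=.  (t=3,i=7, bit10=0)
  nb .#..#: next=.  (t=0,i=13, bit9=0)
  nb .#...: next=.  (t=0,i=2, bit8=0)
  nb ..###: next=.  (t=1,i=6, bit7=0)
  nb ..##.: next=#  (t=0,i=8, bit6=1)
  nb ..#.#: next=#  (t=3,i=6, bit5=1)
  nb ..#..: next=#  (t=0,i=1, bit4=1)
  nb ...##: next=#  (t=0,i=7, bit3=1)
  nb ...#.: next=#  (t=2,i=2, bit2=1)
  nb ....#: next=#  (t=0,i=6, bit1=1)
  nb .....: next=.  (t=0,i=4, bit0=0)
  bits 10011010111101011011000001111110 = 2599792766

2599792766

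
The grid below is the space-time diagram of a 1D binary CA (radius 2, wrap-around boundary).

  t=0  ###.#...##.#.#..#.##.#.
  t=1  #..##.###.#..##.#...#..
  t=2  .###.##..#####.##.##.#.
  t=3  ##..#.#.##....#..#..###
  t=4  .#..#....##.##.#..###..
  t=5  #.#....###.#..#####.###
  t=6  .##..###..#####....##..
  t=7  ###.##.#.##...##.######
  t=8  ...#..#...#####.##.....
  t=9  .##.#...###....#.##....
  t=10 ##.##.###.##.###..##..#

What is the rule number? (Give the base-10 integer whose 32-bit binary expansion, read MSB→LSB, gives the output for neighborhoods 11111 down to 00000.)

  nb #####: next=.  (t=2,i=11, bit31=0)
  nb ####.: next=.  (t=2,i=12, bit30=0)
  nb ###.#: next=.  (t=0,i=2, bit29=0)
  nb ###..: next=#  (t=3,i=1, bit28=1)
  nb ##.##: next=#  (t=1,i=5, bit27=1)
  nb ##.#.: next=#  (t=0,i=3, bit26=1)
  nb ##..#: next=.  (t=2,i=7, bit25=0)
  nb ##...: next=#  (t=3,i=10, bit24=1)
  nb #.###: next=#  (t=0,i=0, bit23=1)
  nb #.##.: next=.  (t=0,i=18, bit22=0)
  nb #.#.#: next=.  (t=0,i=11, bit21=0)
  nb #.#..: next=#  (t=0,i=4, bit20=1)
  nb #..##: next=#  (t=1,i=2, bit19=1)
  nb #..#.: next=.  (t=0,i=15, bit18=0)
  nb #...#: next=#  (t=0,i=6, bit17=1)
  nb #....: next=.  (t=3,i=11, bit16=0)
  nb .####: next=.  (t=2,i=10, bit15=0)
  nb .###.: next=.  (t=0,i=1, bit14=0)
  nb .##.#: next=.  (t=0,i=9, bit13=0)
  nb .##..: next=#  (t=2,i=6, bit12=1)
  nb .#.##: next=.  (t=0,i=17, bit11=0)
  nb .#.#.: next=.  (t=0,i=12, bit10=0)
  nb .#..#: next=#  (t=0,i=14, bit9=1)
  nb .#...: next=.  (t=0,i=5, bit8=0)
  nb ..###: next=#  (t=2,i=1, bit7=1)
  nb ..##.: next=#  (t=0,i=8, bit6=1)
  nb ..#.#: next=#  (t=0,i=16, bit5=1)
  nb ..#..: next=.  (t=1,i=0, bit4=0)
  nb ...##: next=#  (t=0,i=7, bit3=1)
  nb ...#.: next=#  (t=1,i=19, bit2=1)
  nb ....#: next=#  (t=3,i=12, bit1=1)
  nb .....: next=.  (t=8,i=0, bit0=0)
  bits 00011101100110100001001011101110 = 496636654

496636654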